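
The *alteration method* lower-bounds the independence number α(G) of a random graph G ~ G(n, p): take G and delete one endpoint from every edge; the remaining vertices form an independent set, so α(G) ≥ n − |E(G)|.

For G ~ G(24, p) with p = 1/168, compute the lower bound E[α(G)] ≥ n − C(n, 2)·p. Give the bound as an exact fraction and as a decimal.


E[|E(G)|] = C(24, 2)·p = 276 · (1/168) = 23/14.
E[α(G)] ≥ n − E[|E(G)|] = 24 − 23/14 = 313/14.
Numerically: ≈ 22.3571.
(This is only a lower bound; the true E[α(G)] may be larger.)

E[α(G)] ≥ 313/14 ≈ 22.3571.


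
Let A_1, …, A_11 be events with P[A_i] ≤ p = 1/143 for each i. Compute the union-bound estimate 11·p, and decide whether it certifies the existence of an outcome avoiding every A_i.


Union bound: P[∪_{i=1}^{11} A_i] ≤ Σ_i P[A_i] ≤ 11·p = 11·(1/143) = 1/13.
Numerically: 1/13 ≈ 0.077.
Is 1/13 < 1? YES.
Since P[∪ A_i] ≤ 1/13 < 1, the complement has P[∩ A_i^c] ≥ 1 − 1/13 = 12/13 > 0, so some outcome avoids every A_i.

11·p = 1/13 ≈ 0.077; existence CERTIFIED by the union bound.


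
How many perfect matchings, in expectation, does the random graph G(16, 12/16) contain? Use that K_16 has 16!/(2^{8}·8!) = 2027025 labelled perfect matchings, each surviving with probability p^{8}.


K_16 has 16!/(2^{8}·8!) = 2027025 labelled perfect matchings.
For each such perfect matching H, let X_H = 1 if all 8 edges of H are present in G. Then P[X_H = 1] = p^{8} = (3/4)^{8} = 6561/65536.
Summing the indicators: E[X] = Σ_H E[X_H] = 2027025 · p^{8} = 2027025 · 6561/65536 = 13299311025/65536.
Numerically: E[X] ≈ 2.03e+05.

E[X] = 2027025 · (3/4)^{8} = 13299311025/65536 ≈ 2.03e+05.


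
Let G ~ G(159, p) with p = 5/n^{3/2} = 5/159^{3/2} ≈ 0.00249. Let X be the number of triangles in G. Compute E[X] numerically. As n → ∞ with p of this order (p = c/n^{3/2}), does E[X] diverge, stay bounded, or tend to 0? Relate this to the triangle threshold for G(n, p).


Number of potential triangles: C(159, 3) = 657359.
Each occurs with probability p³ ≈ (0.00249)³ ≈ 1.55104e-08.
By linearity: E[X] = C(159, 3)·p³ ≈ 657359 · 1.55104e-08 ≈ 0.010.
Since α = 3/2 > 1, p = c/n^{3/2} = o(1/n) is below the triangle threshold p ~ 1/n. Asymptotically E[X] ~ (c³/6)·n^{3(1−α)} = (5³/6)·n^{-1.5} → 0, so by Markov's inequality G has no triangles w.h.p.

E[X] ≈ 0.010; in regime p = Θ(1/n^{3/2}) E[X] tends to 0 (below the triangle threshold p ~ 1/n).


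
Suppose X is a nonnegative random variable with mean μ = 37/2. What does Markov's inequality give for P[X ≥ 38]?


μ = E[X] = 37/2, a = 38.
Markov: P[X ≥ 38] ≤ μ/a = (37/2)/38 = 37/76.
Numerically: ≈ 0.48684.
(Since a = 38 > μ = 18.50000, the bound 37/76 is < 1 and informative.)

P[X ≥ 38] ≤ 37/76 ≈ 0.48684.


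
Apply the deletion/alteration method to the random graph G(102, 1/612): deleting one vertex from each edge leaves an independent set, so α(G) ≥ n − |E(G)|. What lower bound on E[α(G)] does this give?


E[|E(G)|] = C(102, 2)·p = 5151 · (1/612) = 101/12.
E[α(G)] ≥ n − E[|E(G)|] = 102 − 101/12 = 1123/12.
Numerically: ≈ 93.58333.
(This is only a lower bound; the true E[α(G)] may be larger.)

E[α(G)] ≥ 1123/12 ≈ 93.58333.


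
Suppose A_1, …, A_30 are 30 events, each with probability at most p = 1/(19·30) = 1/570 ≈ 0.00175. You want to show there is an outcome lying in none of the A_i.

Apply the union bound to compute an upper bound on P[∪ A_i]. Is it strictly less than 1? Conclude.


Union bound: P[∪_{i=1}^{30} A_i] ≤ Σ_i P[A_i] ≤ 30·p = 30·(1/570) = 1/19.
Numerically: 1/19 ≈ 0.05263.
Is 1/19 < 1? YES.
Since P[∪ A_i] ≤ 1/19 < 1, the complement has P[∩ A_i^c] ≥ 1 − 1/19 = 18/19 > 0, so some outcome avoids every A_i.

30·p = 1/19 ≈ 0.05263; existence CERTIFIED by the union bound.


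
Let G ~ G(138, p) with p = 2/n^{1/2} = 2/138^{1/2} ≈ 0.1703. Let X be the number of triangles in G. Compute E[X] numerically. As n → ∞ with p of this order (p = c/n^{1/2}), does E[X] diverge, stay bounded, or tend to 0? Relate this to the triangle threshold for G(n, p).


Number of potential triangles: C(138, 3) = 428536.
Each occurs with probability p³ ≈ (0.1703)³ ≈ 4.934820e-03.
By linearity: E[X] = C(138, 3)·p³ ≈ 428536 · 4.934820e-03 ≈ 2114.7482.
Since α = 1/2 < 1, p = c/n^{1/2} ≫ 1/n is above the triangle threshold p ~ 1/n. Asymptotically E[X] ~ (c³/6)·n^{3(1−α)} = (2³/6)·n^{1.5} → ∞; triangles are abundant w.h.p.

E[X] ≈ 2114.7482; in regime p = Θ(1/n^{1/2}) E[X] diverges (above the triangle threshold p ~ 1/n).


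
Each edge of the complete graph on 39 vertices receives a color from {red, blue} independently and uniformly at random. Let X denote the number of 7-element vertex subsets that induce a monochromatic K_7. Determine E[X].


Let X = Σ_S X_S over the C(39, 7) = 15380937 subsets S of size 7, where X_S = 1 if the K_7 on S is monochromatic.
For a fixed S, the K_7 on S has C(7, 2) = 21 edges. P[all 21 edges red] = (1/2)^21, and likewise for blue, so P[monochromatic] = 2·(1/2)^21 = 2^{1 − 21} = 1/1048576.
By linearity of expectation: E[X] = C(39, 7) · 2^{1 − 21} = 15380937 · 1/1048576 = 15380937/1048576.
Numerically: E[X] ≈ 14.668405.

E[X] = C(39,7)·2^(1−C(7,2)) = 15380937/1048576 ≈ 14.668405.


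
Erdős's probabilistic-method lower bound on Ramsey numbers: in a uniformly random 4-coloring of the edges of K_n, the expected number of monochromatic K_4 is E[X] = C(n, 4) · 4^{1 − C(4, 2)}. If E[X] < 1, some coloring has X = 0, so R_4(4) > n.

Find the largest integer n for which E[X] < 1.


We need C(n, 4) · 4^{1 − 6} < 1, i.e. C(n, 4) < 4^{6 − 1} = 1024.
Check values of n near the boundary:
  n = 10: C(10, 4) = 210; 210 < 1024? YES
  n = 11: C(11, 4) = 330; 330 < 1024? YES
  n = 12: C(12, 4) = 495; 495 < 1024? YES
  n = 13: C(13, 4) = 715; 715 < 1024? YES
  n = 14: C(14, 4) = 1001; 1001 < 1024? YES
  n = 15: C(15, 4) = 1365; 1365 < 1024? NO
The largest n with C(n, 4) < 1024 is n = 14 (where E[X] = 1001/1024 ≈ 0.97754). Hence R_4(4) > 14, i.e. R_4(4) ≥ 15.

Largest n = 14; hence R_4(4) > 14.


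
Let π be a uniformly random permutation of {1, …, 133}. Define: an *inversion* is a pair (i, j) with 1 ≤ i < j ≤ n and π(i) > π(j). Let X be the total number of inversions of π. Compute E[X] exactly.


Write X = Σ X_I over the C(133, 2) = 8778 pairs i < j, with X_I the indicator of one inversion.
There are 8778 indicators.
For each fixed pair i < j, the values π(i) and π(j) are two distinct elements of {1, …, 133} in uniformly random order; by symmetry P[π(i) > π(j)] = 1/2.
By linearity: E[X] = 8778 · (1/2) = C(133, 2) · (1/2) = 8778/2 = 4389 ≈ 4389.0000.

E[X] = 4389 = 4389.0000.


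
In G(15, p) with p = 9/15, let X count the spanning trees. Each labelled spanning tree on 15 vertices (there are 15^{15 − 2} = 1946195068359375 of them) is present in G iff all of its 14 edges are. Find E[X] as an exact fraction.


K_15 has 15^{15 − 2} = 1946195068359375 labelled spanning trees.
For each such spanning tree H, let X_H = 1 if all 14 edges of H are present in G. Then P[X_H = 1] = p^{14} = (3/5)^{14} = 4782969/6103515625.
By linearity of expectation: E[X] = Σ_H E[X_H] = 1946195068359375 · p^{14} = 1946195068359375 · 4782969/6103515625 = 7625597484987/5.
Numerically: E[X] ≈ 1.53e+12.

E[X] = 1946195068359375 · (3/5)^{14} = 7625597484987/5 ≈ 1.53e+12.


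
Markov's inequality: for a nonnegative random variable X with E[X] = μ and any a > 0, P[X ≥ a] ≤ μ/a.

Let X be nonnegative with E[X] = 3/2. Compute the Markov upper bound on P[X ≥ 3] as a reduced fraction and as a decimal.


μ = E[X] = 3/2, a = 3.
Markov: P[X ≥ 3] ≤ μ/a = (3/2)/3 = 1/2.
Numerically: ≈ 0.500000.
(Since a = 3 > μ = 1.500000, the bound 1/2 is < 1 and informative.)

P[X ≥ 3] ≤ 1/2 ≈ 0.500000.


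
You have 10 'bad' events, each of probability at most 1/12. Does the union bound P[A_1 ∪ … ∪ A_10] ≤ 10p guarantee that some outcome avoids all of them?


Union bound: P[∪_{i=1}^{10} A_i] ≤ Σ_i P[A_i] ≤ 10·p = 10·(1/12) = 5/6.
Numerically: 5/6 ≈ 0.833.
Is 5/6 < 1? YES.
Since P[∪ A_i] ≤ 5/6 < 1, the complement has P[∩ A_i^c] ≥ 1 − 5/6 = 1/6 > 0, so some outcome avoids every A_i.

10·p = 5/6 ≈ 0.833; existence CERTIFIED by the union bound.


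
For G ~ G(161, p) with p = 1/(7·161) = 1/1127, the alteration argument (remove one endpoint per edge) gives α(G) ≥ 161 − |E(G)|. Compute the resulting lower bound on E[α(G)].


E[|E(G)|] = C(161, 2)·p = 12880 · (1/1127) = 80/7.
E[α(G)] ≥ n − E[|E(G)|] = 161 − 80/7 = 1047/7.
Numerically: ≈ 149.571.
(This is only a lower bound; the true E[α(G)] may be larger.)

E[α(G)] ≥ 1047/7 ≈ 149.571.


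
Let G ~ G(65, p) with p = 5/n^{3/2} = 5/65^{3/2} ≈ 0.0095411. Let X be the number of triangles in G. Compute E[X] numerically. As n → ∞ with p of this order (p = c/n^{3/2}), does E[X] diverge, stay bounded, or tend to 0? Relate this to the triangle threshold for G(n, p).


Number of potential triangles: C(65, 3) = 43680.
Each occurs with probability p³ ≈ (0.0095411)³ ≈ 8.6856017e-07.
By linearity: E[X] = C(65, 3)·p³ ≈ 43680 · 8.6856017e-07 ≈ 0.03794.
Since α = 3/2 > 1, p = c/n^{3/2} = o(1/n) is below the triangle threshold p ~ 1/n. Asymptotically E[X] ~ (c³/6)·n^{3(1−α)} = (5³/6)·n^{-1.5} → 0, so by Markov's inequality G has no triangles w.h.p.

E[X] ≈ 0.03794; in regime p = Θ(1/n^{3/2}) E[X] tends to 0 (below the triangle threshold p ~ 1/n).


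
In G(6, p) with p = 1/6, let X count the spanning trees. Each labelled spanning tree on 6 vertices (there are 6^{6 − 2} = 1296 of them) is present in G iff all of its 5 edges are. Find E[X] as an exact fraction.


K_6 has 6^{6 − 2} = 1296 labelled spanning trees.
For each such spanning tree H, let X_H = 1 if all 5 edges of H are present in G. Then P[X_H = 1] = p^{5} = (1/6)^{5} = 1/7776.
By linearity of expectation: E[X] = Σ_H E[X_H] = 1296 · p^{5} = 1296 · 1/7776 = 1/6.
Numerically: E[X] ≈ 0.16667.

E[X] = 1296 · (1/6)^{5} = 1/6 ≈ 0.16667.


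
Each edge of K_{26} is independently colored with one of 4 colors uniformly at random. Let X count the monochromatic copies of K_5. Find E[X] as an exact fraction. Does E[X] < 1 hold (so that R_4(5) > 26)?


E[X] = C(26, 5) · 4^{1 − 10} = 65780 · 4^{−9} = 65780/262144.
As a reduced fraction: E[X] = 16445/65536 ≈ 0.250931.
Is E[X] < 1? YES.
Since E[X] < 1, there exists a 4-coloring of K_{26} with no monochromatic K_5; hence R_4(5) > 26.

E[X] = 16445/65536 ≈ 0.250931; E[X] < 1, so R_4(5) > 26.


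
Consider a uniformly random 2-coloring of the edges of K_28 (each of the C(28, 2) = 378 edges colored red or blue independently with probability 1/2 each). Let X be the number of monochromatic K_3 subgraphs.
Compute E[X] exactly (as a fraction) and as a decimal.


Let X = Σ_S X_S over the C(28, 3) = 3276 subsets S of size 3, where X_S = 1 if the K_3 on S is monochromatic.
For a fixed S, the K_3 on S has C(3, 2) = 3 edges. P[all 3 edges red] = (1/2)^3, and likewise for blue, so P[monochromatic] = 2·(1/2)^3 = 2^{1 − 3} = 1/4.
By linearity of expectation: E[X] = C(28, 3) · 2^{1 − 3} = 3276 · 1/4 = 819.
Numerically: E[X] ≈ 819.0000.

E[X] = C(28,3)·2^(1−C(3,2)) = 819 ≈ 819.0000.


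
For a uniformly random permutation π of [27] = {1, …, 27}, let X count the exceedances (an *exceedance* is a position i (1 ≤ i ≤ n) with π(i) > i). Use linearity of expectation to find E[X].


Write X = Σ_{i=1}^{27} X_i, where X_i = 1_{π(i) > i}.
For each fixed i, π(i) is uniform over {1, …, 27} (marginal of a uniform permutation), so P[π(i) > i] = (n − i)/n. Summing: Σ_{i=1}^{27} (n − i)/n = (0 + 1 + … + 26)/27 = 27(27 − 1)/(2·27) = (27 − 1)/2.
Hence E[X] = Σ_{i=1}^{27} (27 − i)/27 = 13 ≈ 13.0000.

E[X] = 13 = 13.0000.


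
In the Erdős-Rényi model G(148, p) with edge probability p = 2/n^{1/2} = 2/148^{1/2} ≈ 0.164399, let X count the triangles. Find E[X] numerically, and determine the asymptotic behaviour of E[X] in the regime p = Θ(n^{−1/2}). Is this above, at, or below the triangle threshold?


Number of potential triangles: C(148, 3) = 529396.
Each occurs with probability p³ ≈ (0.164399)³ ≈ 4.44321587e-03.
By linearity: E[X] = C(148, 3)·p³ ≈ 529396 · 4.44321587e-03 ≈ 2352.220710.
Since α = 1/2 < 1, p = c/n^{1/2} ≫ 1/n is above the triangle threshold p ~ 1/n. Asymptotically E[X] ~ (c³/6)·n^{3(1−α)} = (2³/6)·n^{1.5} → ∞; triangles are abundant w.h.p.

E[X] ≈ 2352.220710; in regime p = Θ(1/n^{1/2}) E[X] diverges (above the triangle threshold p ~ 1/n).


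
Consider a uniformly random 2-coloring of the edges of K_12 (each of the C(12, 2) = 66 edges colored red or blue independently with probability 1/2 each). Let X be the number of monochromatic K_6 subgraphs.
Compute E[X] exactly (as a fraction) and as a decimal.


Let X = Σ_S X_S over the C(12, 6) = 924 subsets S of size 6, where X_S = 1 if the K_6 on S is monochromatic.
For a fixed S, the K_6 on S has C(6, 2) = 15 edges. P[all 15 edges red] = (1/2)^15, and likewise for blue, so P[monochromatic] = 2·(1/2)^15 = 2^{1 − 15} = 1/16384.
By linearity: E[X] = C(12, 6) · 2^{1 − 15} = 924 · 1/16384 = 231/4096.
Numerically: E[X] ≈ 0.056.

E[X] = C(12,6)·2^(1−C(6,2)) = 231/4096 ≈ 0.056.


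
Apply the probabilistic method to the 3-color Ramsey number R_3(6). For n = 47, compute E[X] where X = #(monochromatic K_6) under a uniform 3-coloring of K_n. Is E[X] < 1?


E[X] = C(47, 6) · 3^{1 − 15} = 10737573 · 3^{−14} = 10737573/4782969.
As a reduced fraction: E[X] = 3579191/1594323 ≈ 2.245.
Is E[X] < 1? NO.
Since E[X] ≥ 1, the first-moment bound is inconclusive at n = 47; it does NOT by itself certify R_3(6) > 47.

E[X] = 3579191/1594323 ≈ 2.245; E[X] ≥ 1; first-moment method inconclusive here.


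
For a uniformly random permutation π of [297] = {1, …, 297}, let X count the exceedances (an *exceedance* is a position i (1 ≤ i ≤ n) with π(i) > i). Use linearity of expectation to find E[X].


Write X = Σ_{i=1}^{297} X_i, where X_i = 1_{π(i) > i}.
For each fixed i, π(i) is uniform over {1, …, 297} (marginal of a uniform permutation), so P[π(i) > i] = (n − i)/n. Summing: Σ_{i=1}^{297} (n − i)/n = (0 + 1 + … + 296)/297 = 297(297 − 1)/(2·297) = (297 − 1)/2.
Hence E[X] = Σ_{i=1}^{297} (297 − i)/297 = 148 ≈ 148.000000.

E[X] = 148 = 148.000000.


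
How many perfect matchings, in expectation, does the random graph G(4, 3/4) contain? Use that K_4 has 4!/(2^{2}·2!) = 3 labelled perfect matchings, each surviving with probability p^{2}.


K_4 has 4!/(2^{2}·2!) = 3 labelled perfect matchings.
For each such perfect matching H, let X_H = 1 if all 2 edges of H are present in G. Then P[X_H = 1] = p^{2} = (3/4)^{2} = 9/16.
By linearity of expectation: E[X] = Σ_H E[X_H] = 3 · p^{2} = 3 · 9/16 = 27/16.
Numerically: E[X] ≈ 1.6875.

E[X] = 3 · (3/4)^{2} = 27/16 ≈ 1.6875.


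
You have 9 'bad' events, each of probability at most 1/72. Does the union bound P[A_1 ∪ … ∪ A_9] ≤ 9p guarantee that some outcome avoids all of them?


Union bound: P[∪_{i=1}^{9} A_i] ≤ Σ_i P[A_i] ≤ 9·p = 9·(1/72) = 1/8.
Numerically: 1/8 ≈ 0.125000.
Is 1/8 < 1? YES.
Since P[∪ A_i] ≤ 1/8 < 1, the complement has P[∩ A_i^c] ≥ 1 − 1/8 = 7/8 > 0, so some outcome avoids every A_i.

9·p = 1/8 ≈ 0.125000; existence CERTIFIED by the union bound.


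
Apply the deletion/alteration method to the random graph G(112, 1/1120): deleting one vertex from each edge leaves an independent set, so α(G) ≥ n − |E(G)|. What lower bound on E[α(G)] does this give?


E[|E(G)|] = C(112, 2)·p = 6216 · (1/1120) = 111/20.
E[α(G)] ≥ n − E[|E(G)|] = 112 − 111/20 = 2129/20.
Numerically: ≈ 106.450.
(This is only a lower bound; the true E[α(G)] may be larger.)

E[α(G)] ≥ 2129/20 ≈ 106.450.


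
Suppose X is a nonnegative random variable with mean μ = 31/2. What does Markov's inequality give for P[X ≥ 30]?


μ = E[X] = 31/2, a = 30.
Markov: P[X ≥ 30] ≤ μ/a = (31/2)/30 = 31/60.
Numerically: ≈ 0.516667.
(Since a = 30 > μ = 15.500000, the bound 31/60 is < 1 and informative.)

P[X ≥ 30] ≤ 31/60 ≈ 0.516667.


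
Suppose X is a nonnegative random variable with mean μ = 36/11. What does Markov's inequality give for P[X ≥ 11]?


μ = E[X] = 36/11, a = 11.
Markov: P[X ≥ 11] ≤ μ/a = (36/11)/11 = 36/121.
Numerically: ≈ 0.29752.
(Since a = 11 > μ = 3.27273, the bound 36/121 is < 1 and informative.)

P[X ≥ 11] ≤ 36/121 ≈ 0.29752.


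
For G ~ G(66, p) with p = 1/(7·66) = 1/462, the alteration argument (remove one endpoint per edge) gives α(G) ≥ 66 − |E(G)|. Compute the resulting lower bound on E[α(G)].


E[|E(G)|] = C(66, 2)·p = 2145 · (1/462) = 65/14.
E[α(G)] ≥ n − E[|E(G)|] = 66 − 65/14 = 859/14.
Numerically: ≈ 61.3571.
(This is only a lower bound; the true E[α(G)] may be larger.)

E[α(G)] ≥ 859/14 ≈ 61.3571.


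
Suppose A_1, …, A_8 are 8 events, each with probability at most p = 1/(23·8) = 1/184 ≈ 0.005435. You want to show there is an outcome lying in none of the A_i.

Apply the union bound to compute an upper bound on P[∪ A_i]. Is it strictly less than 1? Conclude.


Union bound: P[∪_{i=1}^{8} A_i] ≤ Σ_i P[A_i] ≤ 8·p = 8·(1/184) = 1/23.
Numerically: 1/23 ≈ 0.043478.
Is 1/23 < 1? YES.
Since P[∪ A_i] ≤ 1/23 < 1, the complement has P[∩ A_i^c] ≥ 1 − 1/23 = 22/23 > 0, so some outcome avoids every A_i.

8·p = 1/23 ≈ 0.043478; existence CERTIFIED by the union bound.


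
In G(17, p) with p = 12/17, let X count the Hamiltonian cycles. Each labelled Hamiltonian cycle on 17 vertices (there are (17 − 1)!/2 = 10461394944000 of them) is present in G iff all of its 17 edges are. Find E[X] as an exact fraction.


K_17 has (17 − 1)!/2 = 10461394944000 labelled Hamiltonian cycles.
For each such Hamiltonian cycle H, let X_H = 1 if all 17 edges of H are present in G. Then P[X_H = 1] = p^{17} = (12/17)^{17} = 2218611106740436992/827240261886336764177.
By linearity of expectation: E[X] = Σ_H E[X_H] = 10461394944000 · p^{17} = 10461394944000 · 2218611106740436992/827240261886336764177 = 23209767014756651868459368448000/827240261886336764177.
Numerically: E[X] ≈ 2.8057e+10.

E[X] = 10461394944000 · (12/17)^{17} = 23209767014756651868459368448000/827240261886336764177 ≈ 2.8057e+10.


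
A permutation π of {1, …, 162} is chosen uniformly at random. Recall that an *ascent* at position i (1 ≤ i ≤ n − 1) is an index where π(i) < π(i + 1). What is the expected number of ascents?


Write X = Σ X_I over i = 1, …, 161, with X_I the indicator of one ascent.
There are 161 indicators.
For each fixed i, the pair (π(i), π(i+1)) is a uniformly random ordered pair of distinct values from {1, …, 162}; by symmetry P[π(i) < π(i+1)] = 1/2.
By linearity: E[X] = 161 · (1/2) = (162 − 1) · (1/2) = 161/2 ≈ 80.5000.

E[X] = 161/2 = 80.5000.


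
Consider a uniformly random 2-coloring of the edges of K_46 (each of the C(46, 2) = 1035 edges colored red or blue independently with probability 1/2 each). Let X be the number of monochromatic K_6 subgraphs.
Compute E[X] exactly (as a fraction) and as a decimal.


Let X = Σ_S X_S over the C(46, 6) = 9366819 subsets S of size 6, where X_S = 1 if the K_6 on S is monochromatic.
For a fixed S, the K_6 on S has C(6, 2) = 15 edges. P[all 15 edges red] = (1/2)^15, and likewise for blue, so P[monochromatic] = 2·(1/2)^15 = 2^{1 − 15} = 1/16384.
Summing: E[X] = C(46, 6) · 2^{1 − 15} = 9366819 · 1/16384 = 9366819/16384.
Numerically: E[X] ≈ 571.7053.

E[X] = C(46,6)·2^(1−C(6,2)) = 9366819/16384 ≈ 571.7053.


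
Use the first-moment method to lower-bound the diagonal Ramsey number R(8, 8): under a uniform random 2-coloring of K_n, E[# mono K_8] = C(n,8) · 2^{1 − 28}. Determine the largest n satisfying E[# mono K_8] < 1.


We need C(n, 8) · 2^{1 − 28} < 1, i.e. C(n, 8) < 2^{28 − 1} = 134217728.
Check values of n near the boundary:
  n = 41: C(41, 8) = 95548245; 95548245 < 134217728? YES
  n = 42: C(42, 8) = 118030185; 118030185 < 134217728? YES
  n = 43: C(43, 8) = 145008513; 145008513 < 134217728? NO
  n = 44: C(44, 8) = 177232627; 177232627 < 134217728? NO
The largest n with C(n, 8) < 134217728 is n = 42 (where E[X] = 118030185/134217728 ≈ 0.879). Hence R(8, 8) > 42, i.e. R(8, 8) ≥ 43.

Largest n = 42; hence R(8, 8) > 42.


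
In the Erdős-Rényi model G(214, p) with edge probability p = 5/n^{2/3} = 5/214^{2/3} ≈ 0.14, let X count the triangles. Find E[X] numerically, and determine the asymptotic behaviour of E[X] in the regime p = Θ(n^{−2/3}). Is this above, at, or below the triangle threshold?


Number of potential triangles: C(214, 3) = 1610564.
Each occurs with probability p³ ≈ (0.14)³ ≈ 2.72950e-03.
By linearity: E[X] = C(214, 3)·p³ ≈ 1610564 · 2.72950e-03 ≈ 4396.028.
Since α = 2/3 < 1, p = c/n^{2/3} ≫ 1/n is above the triangle threshold p ~ 1/n. Asymptotically E[X] ~ (c³/6)·n^{3(1−α)} = (5³/6)·n^{1} → ∞; triangles are abundant w.h.p.

E[X] ≈ 4396.028; in regime p = Θ(1/n^{2/3}) E[X] diverges (above the triangle threshold p ~ 1/n).


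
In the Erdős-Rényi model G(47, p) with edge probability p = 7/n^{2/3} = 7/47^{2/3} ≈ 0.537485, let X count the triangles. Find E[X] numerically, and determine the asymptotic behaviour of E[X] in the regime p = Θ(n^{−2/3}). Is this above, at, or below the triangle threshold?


Number of potential triangles: C(47, 3) = 16215.
Each occurs with probability p³ ≈ (0.537485)³ ≈ 1.55273880e-01.
By linearity: E[X] = C(47, 3)·p³ ≈ 16215 · 1.55273880e-01 ≈ 2517.765957.
Since α = 2/3 < 1, p = c/n^{2/3} ≫ 1/n is above the triangle threshold p ~ 1/n. Asymptotically E[X] ~ (c³/6)·n^{3(1−α)} = (7³/6)·n^{1} → ∞; triangles are abundant w.h.p.

E[X] ≈ 2517.765957; in regime p = Θ(1/n^{2/3}) E[X] diverges (above the triangle threshold p ~ 1/n).


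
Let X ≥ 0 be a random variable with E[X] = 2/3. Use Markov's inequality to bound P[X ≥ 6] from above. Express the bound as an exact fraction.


μ = E[X] = 2/3, a = 6.
Markov: P[X ≥ 6] ≤ μ/a = (2/3)/6 = 1/9.
Numerically: ≈ 0.1111.
(Since a = 6 > μ = 0.6667, the bound 1/9 is < 1 and informative.)

P[X ≥ 6] ≤ 1/9 ≈ 0.1111.


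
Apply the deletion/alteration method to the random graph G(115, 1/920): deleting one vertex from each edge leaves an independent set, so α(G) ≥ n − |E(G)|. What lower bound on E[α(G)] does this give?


E[|E(G)|] = C(115, 2)·p = 6555 · (1/920) = 57/8.
E[α(G)] ≥ n − E[|E(G)|] = 115 − 57/8 = 863/8.
Numerically: ≈ 107.875.
(This is only a lower bound; the true E[α(G)] may be larger.)

E[α(G)] ≥ 863/8 ≈ 107.875.


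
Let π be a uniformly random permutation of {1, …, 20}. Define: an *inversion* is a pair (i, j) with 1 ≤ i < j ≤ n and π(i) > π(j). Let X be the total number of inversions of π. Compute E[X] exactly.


Write X = Σ X_I over the C(20, 2) = 190 pairs i < j, with X_I the indicator of one inversion.
There are 190 indicators.
For each fixed pair i < j, the values π(i) and π(j) are two distinct elements of {1, …, 20} in uniformly random order; by symmetry P[π(i) > π(j)] = 1/2.
By linearity: E[X] = 190 · (1/2) = C(20, 2) · (1/2) = 190/2 = 95 ≈ 95.0000.

E[X] = 95 = 95.0000.


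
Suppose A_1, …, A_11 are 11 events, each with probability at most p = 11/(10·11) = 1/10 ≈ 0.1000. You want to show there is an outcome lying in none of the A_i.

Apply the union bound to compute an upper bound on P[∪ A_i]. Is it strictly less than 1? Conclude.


Union bound: P[∪_{i=1}^{11} A_i] ≤ Σ_i P[A_i] ≤ 11·p = 11·(1/10) = 11/10.
Numerically: 11/10 ≈ 1.1000.
Is 11/10 < 1? NO.
Since the bound 11/10 is ≥ 1, the union bound is uninformative here; it does NOT by itself certify existence.

11·p = 11/10 ≈ 1.1000; existence NOT certified by the union bound.


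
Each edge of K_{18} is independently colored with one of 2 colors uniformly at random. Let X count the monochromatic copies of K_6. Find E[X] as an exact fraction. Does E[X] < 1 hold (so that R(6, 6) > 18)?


E[X] = C(18, 6) · 2^{1 − 15} = 18564 · 2^{−14} = 18564/16384.
As a reduced fraction: E[X] = 4641/4096 ≈ 1.13306.
Is E[X] < 1? NO.
Since E[X] ≥ 1, the first-moment bound is inconclusive at n = 18; it does NOT by itself certify R(6, 6) > 18.

E[X] = 4641/4096 ≈ 1.13306; E[X] ≥ 1; first-moment method inconclusive here.


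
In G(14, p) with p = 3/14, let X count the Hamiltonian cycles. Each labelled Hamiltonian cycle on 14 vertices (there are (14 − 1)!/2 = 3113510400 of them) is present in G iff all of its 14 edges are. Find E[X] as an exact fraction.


K_14 has (14 − 1)!/2 = 3113510400 labelled Hamiltonian cycles.
For each such Hamiltonian cycle H, let X_H = 1 if all 14 edges of H are present in G. Then P[X_H = 1] = p^{14} = (3/14)^{14} = 4782969/11112006825558016.
Summing the indicators: E[X] = Σ_H E[X_H] = 3113510400 · p^{14} = 3113510400 · 4782969/11112006825558016 = 4155084744525/3100448333024.
Numerically: E[X] ≈ 1.34.

E[X] = 3113510400 · (3/14)^{14} = 4155084744525/3100448333024 ≈ 1.34.


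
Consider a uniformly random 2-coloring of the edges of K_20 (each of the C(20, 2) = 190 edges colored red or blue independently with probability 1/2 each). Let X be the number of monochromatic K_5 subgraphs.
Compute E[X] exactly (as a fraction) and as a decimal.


Let X = Σ_S X_S over the C(20, 5) = 15504 subsets S of size 5, where X_S = 1 if the K_5 on S is monochromatic.
For a fixed S, the K_5 on S has C(5, 2) = 10 edges. P[all 10 edges red] = (1/2)^10, and likewise for blue, so P[monochromatic] = 2·(1/2)^10 = 2^{1 − 10} = 1/512.
Summing: E[X] = C(20, 5) · 2^{1 − 10} = 15504 · 1/512 = 969/32.
Numerically: E[X] ≈ 30.28125.

E[X] = C(20,5)·2^(1−C(5,2)) = 969/32 ≈ 30.28125.


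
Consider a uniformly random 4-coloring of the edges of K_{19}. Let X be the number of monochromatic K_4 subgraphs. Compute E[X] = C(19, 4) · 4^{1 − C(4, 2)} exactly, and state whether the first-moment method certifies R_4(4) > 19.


E[X] = C(19, 4) · 4^{1 − 6} = 3876 · 4^{−5} = 3876/1024.
As a reduced fraction: E[X] = 969/256 ≈ 3.7851562.
Is E[X] < 1? NO.
Since E[X] ≥ 1, the first-moment bound is inconclusive at n = 19; it does NOT by itself certify R_4(4) > 19.

E[X] = 969/256 ≈ 3.7851562; E[X] ≥ 1; first-moment method inconclusive here.


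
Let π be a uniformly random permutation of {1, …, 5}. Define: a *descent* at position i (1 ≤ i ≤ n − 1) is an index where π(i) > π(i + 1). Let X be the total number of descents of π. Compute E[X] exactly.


Write X = Σ X_I over i = 1, …, 4, with X_I the indicator of one descent.
There are 4 indicators.
For each fixed i, the pair (π(i), π(i+1)) is a uniformly random ordered pair of distinct values from {1, …, 5}; by symmetry P[π(i) > π(i+1)] = 1/2.
By linearity: E[X] = 4 · (1/2) = (5 − 1) · (1/2) = 2 ≈ 2.00000.

E[X] = 2 = 2.00000.


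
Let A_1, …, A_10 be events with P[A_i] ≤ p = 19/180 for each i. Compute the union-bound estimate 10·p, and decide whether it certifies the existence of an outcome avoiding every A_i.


Union bound: P[∪_{i=1}^{10} A_i] ≤ Σ_i P[A_i] ≤ 10·p = 10·(19/180) = 19/18.
Numerically: 19/18 ≈ 1.0555556.
Is 19/18 < 1? NO.
Since the bound 19/18 is ≥ 1, the union bound is uninformative here; it does NOT by itself certify existence.

10·p = 19/18 ≈ 1.0555556; existence NOT certified by the union bound.


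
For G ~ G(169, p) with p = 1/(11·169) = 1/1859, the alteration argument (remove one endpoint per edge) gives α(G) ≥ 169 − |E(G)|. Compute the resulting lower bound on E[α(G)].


E[|E(G)|] = C(169, 2)·p = 14196 · (1/1859) = 84/11.
E[α(G)] ≥ n − E[|E(G)|] = 169 − 84/11 = 1775/11.
Numerically: ≈ 161.36364.
(This is only a lower bound; the true E[α(G)] may be larger.)

E[α(G)] ≥ 1775/11 ≈ 161.36364.


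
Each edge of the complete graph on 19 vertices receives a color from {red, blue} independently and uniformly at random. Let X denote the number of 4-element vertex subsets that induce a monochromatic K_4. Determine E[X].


Let X = Σ_S X_S over the C(19, 4) = 3876 subsets S of size 4, where X_S = 1 if the K_4 on S is monochromatic.
For a fixed S, the K_4 on S has C(4, 2) = 6 edges. P[all 6 edges red] = (1/2)^6, and likewise for blue, so P[monochromatic] = 2·(1/2)^6 = 2^{1 − 6} = 1/32.
Summing: E[X] = C(19, 4) · 2^{1 − 6} = 3876 · 1/32 = 969/8.
Numerically: E[X] ≈ 121.12500.

E[X] = C(19,4)·2^(1−C(4,2)) = 969/8 ≈ 121.12500.


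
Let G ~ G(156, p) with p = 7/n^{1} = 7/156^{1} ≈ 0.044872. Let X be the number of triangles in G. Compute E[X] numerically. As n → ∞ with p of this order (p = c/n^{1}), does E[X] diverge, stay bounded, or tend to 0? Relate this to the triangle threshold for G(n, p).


Number of potential triangles: C(156, 3) = 620620.
Each occurs with probability p³ ≈ (0.044872)³ ≈ 9.0348371e-05.
By linearity: E[X] = C(156, 3)·p³ ≈ 620620 · 9.0348371e-05 ≈ 56.07201.
Here α = 1, so p = 7/n is exactly at the triangle threshold p ~ 1/n. Asymptotically E[X] → c³/6 = 7³/6 = 343/6 ≈ 57.16667, a bounded constant. In this regime the triangle count is asymptotically Poisson(c³/6).

E[X] ≈ 56.07201; in regime p = Θ(1/n^{1}) E[X] stays bounded (at the triangle threshold p ~ 1/n).


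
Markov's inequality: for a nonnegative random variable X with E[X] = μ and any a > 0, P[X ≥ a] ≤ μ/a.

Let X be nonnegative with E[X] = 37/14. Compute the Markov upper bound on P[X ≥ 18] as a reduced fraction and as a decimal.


μ = E[X] = 37/14, a = 18.
Markov: P[X ≥ 18] ≤ μ/a = (37/14)/18 = 37/252.
Numerically: ≈ 0.146825.
(Since a = 18 > μ = 2.642857, the bound 37/252 is < 1 and informative.)

P[X ≥ 18] ≤ 37/252 ≈ 0.146825.


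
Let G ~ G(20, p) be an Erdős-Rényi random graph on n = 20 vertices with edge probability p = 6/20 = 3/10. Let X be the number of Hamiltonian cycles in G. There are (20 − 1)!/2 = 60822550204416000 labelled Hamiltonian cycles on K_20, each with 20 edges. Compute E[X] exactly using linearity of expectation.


K_20 has (20 − 1)!/2 = 60822550204416000 labelled Hamiltonian cycles.
For each such Hamiltonian cycle H, let X_H = 1 if all 20 edges of H are present in G. Then P[X_H = 1] = p^{20} = (3/10)^{20} = 3486784401/100000000000000000000.
Summing the indicators: E[X] = Σ_H E[X_H] = 60822550204416000 · p^{20} = 60822550204416000 · 3486784401/100000000000000000000 = 51776152168407487821/24414062500000.
Numerically: E[X] ≈ 2.12075e+06.

E[X] = 60822550204416000 · (3/10)^{20} = 51776152168407487821/24414062500000 ≈ 2.12075e+06.


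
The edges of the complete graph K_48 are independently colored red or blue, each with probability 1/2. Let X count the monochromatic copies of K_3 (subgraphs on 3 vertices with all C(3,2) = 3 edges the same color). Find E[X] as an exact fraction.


Let X = Σ_S X_S over the C(48, 3) = 17296 subsets S of size 3, where X_S = 1 if the K_3 on S is monochromatic.
For a fixed S, the K_3 on S has C(3, 2) = 3 edges. P[all 3 edges red] = (1/2)^3, and likewise for blue, so P[monochromatic] = 2·(1/2)^3 = 2^{1 − 3} = 1/4.
Summing: E[X] = C(48, 3) · 2^{1 − 3} = 17296 · 1/4 = 4324.
Numerically: E[X] ≈ 4324.000.

E[X] = C(48,3)·2^(1−C(3,2)) = 4324 ≈ 4324.000.


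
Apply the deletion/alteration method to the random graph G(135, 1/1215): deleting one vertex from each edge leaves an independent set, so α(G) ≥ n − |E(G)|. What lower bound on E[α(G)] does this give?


E[|E(G)|] = C(135, 2)·p = 9045 · (1/1215) = 67/9.
E[α(G)] ≥ n − E[|E(G)|] = 135 − 67/9 = 1148/9.
Numerically: ≈ 127.556.
(This is only a lower bound; the true E[α(G)] may be larger.)

E[α(G)] ≥ 1148/9 ≈ 127.556.


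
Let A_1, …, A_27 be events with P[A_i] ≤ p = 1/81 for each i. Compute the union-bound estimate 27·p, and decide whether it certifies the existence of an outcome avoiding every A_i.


Union bound: P[∪_{i=1}^{27} A_i] ≤ Σ_i P[A_i] ≤ 27·p = 27·(1/81) = 1/3.
Numerically: 1/3 ≈ 0.33333.
Is 1/3 < 1? YES.
Since P[∪ A_i] ≤ 1/3 < 1, the complement has P[∩ A_i^c] ≥ 1 − 1/3 = 2/3 > 0, so some outcome avoids every A_i.

27·p = 1/3 ≈ 0.33333; existence CERTIFIED by the union bound.


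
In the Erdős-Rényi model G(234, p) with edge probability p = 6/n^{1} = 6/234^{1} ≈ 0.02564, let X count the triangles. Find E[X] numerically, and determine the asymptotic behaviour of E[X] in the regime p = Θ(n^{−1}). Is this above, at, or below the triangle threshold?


Number of potential triangles: C(234, 3) = 2108184.
Each occurs with probability p³ ≈ (0.02564)³ ≈ 1.685801e-05.
By linearity: E[X] = C(234, 3)·p³ ≈ 2108184 · 1.685801e-05 ≈ 35.5398.
Here α = 1, so p = 6/n is exactly at the triangle threshold p ~ 1/n. Asymptotically E[X] → c³/6 = 6³/6 = 36 ≈ 36.0000, a bounded constant. In this regime the triangle count is asymptotically Poisson(c³/6).

E[X] ≈ 35.5398; in regime p = Θ(1/n^{1}) E[X] stays bounded (at the triangle threshold p ~ 1/n).


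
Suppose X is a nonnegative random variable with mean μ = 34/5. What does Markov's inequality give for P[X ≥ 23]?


μ = E[X] = 34/5, a = 23.
Markov: P[X ≥ 23] ≤ μ/a = (34/5)/23 = 34/115.
Numerically: ≈ 0.296.
(Since a = 23 > μ = 6.800, the bound 34/115 is < 1 and informative.)

P[X ≥ 23] ≤ 34/115 ≈ 0.296.


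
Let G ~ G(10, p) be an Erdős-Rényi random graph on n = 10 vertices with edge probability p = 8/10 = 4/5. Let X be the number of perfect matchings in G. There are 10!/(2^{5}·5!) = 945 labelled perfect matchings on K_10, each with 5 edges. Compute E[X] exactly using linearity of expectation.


K_10 has 10!/(2^{5}·5!) = 945 labelled perfect matchings.
For each such perfect matching H, let X_H = 1 if all 5 edges of H are present in G. Then P[X_H = 1] = p^{5} = (4/5)^{5} = 1024/3125.
Summing the indicators: E[X] = Σ_H E[X_H] = 945 · p^{5} = 945 · 1024/3125 = 193536/625.
Numerically: E[X] ≈ 309.66.

E[X] = 945 · (4/5)^{5} = 193536/625 ≈ 309.66.


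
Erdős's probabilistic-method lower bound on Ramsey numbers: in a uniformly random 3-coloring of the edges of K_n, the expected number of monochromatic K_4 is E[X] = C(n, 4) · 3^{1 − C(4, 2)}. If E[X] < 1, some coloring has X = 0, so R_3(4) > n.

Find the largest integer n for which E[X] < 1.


We need C(n, 4) · 3^{1 − 6} < 1, i.e. C(n, 4) < 3^{6 − 1} = 243.
Check values of n near the boundary:
  n = 9: C(9, 4) = 126; 126 < 243? YES
  n = 10: C(10, 4) = 210; 210 < 243? YES
  n = 11: C(11, 4) = 330; 330 < 243? NO
The largest n with C(n, 4) < 243 is n = 10 (where E[X] = 70/81 ≈ 0.864198). Hence R_3(4) > 10, i.e. R_3(4) ≥ 11.

Largest n = 10; hence R_3(4) > 10.


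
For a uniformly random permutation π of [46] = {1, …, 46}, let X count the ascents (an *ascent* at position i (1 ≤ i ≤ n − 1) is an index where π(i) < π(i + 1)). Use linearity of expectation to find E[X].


Write X = Σ X_I over i = 1, …, 45, with X_I the indicator of one ascent.
There are 45 indicators.
For each fixed i, the pair (π(i), π(i+1)) is a uniformly random ordered pair of distinct values from {1, …, 46}; by symmetry P[π(i) < π(i+1)] = 1/2.
By linearity: E[X] = 45 · (1/2) = (46 − 1) · (1/2) = 45/2 ≈ 22.5000.

E[X] = 45/2 = 22.5000.


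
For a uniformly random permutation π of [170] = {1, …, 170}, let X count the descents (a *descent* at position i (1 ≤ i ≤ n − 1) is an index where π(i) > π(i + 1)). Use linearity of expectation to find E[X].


Write X = Σ X_I over i = 1, …, 169, with X_I the indicator of one descent.
There are 169 indicators.
For each fixed i, the pair (π(i), π(i+1)) is a uniformly random ordered pair of distinct values from {1, …, 170}; by symmetry P[π(i) > π(i+1)] = 1/2.
By linearity: E[X] = 169 · (1/2) = (170 − 1) · (1/2) = 169/2 ≈ 84.500000.

E[X] = 169/2 = 84.500000.


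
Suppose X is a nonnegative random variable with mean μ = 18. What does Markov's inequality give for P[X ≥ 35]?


μ = E[X] = 18, a = 35.
Markov: P[X ≥ 35] ≤ μ/a = (18)/35 = 18/35.
Numerically: ≈ 0.514.
(Since a = 35 > μ = 18.000, the bound 18/35 is < 1 and informative.)

P[X ≥ 35] ≤ 18/35 ≈ 0.514.


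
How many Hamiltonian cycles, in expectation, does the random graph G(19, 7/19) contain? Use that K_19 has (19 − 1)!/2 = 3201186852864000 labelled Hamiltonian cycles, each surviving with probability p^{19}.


K_19 has (19 − 1)!/2 = 3201186852864000 labelled Hamiltonian cycles.
For each such Hamiltonian cycle H, let X_H = 1 if all 19 edges of H are present in G. Then P[X_H = 1] = p^{19} = (7/19)^{19} = 11398895185373143/1978419655660313589123979.
Summing the indicators: E[X] = Σ_H E[X_H] = 3201186852864000 · p^{19} = 3201186852864000 · 11398895185373143/1978419655660313589123979 = 36489993404591253525678231552000/1978419655660313589123979.
Numerically: E[X] ≈ 1.84e+07.

E[X] = 3201186852864000 · (7/19)^{19} = 36489993404591253525678231552000/1978419655660313589123979 ≈ 1.84e+07.


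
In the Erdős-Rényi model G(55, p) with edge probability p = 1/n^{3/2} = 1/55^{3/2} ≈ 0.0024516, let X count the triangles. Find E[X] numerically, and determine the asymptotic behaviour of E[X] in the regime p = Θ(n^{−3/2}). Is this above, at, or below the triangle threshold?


Number of potential triangles: C(55, 3) = 26235.
Each occurs with probability p³ ≈ (0.0024516)³ ≈ 1.4735602e-08.
By linearity: E[X] = C(55, 3)·p³ ≈ 26235 · 1.4735602e-08 ≈ 0.00039.
Since α = 3/2 > 1, p = c/n^{3/2} = o(1/n) is below the triangle threshold p ~ 1/n. Asymptotically E[X] ~ (c³/6)·n^{3(1−α)} = (1³/6)·n^{-1.5} → 0, so by Markov's inequality G has no triangles w.h.p.

E[X] ≈ 0.00039; in regime p = Θ(1/n^{3/2}) E[X] tends to 0 (below the triangle threshold p ~ 1/n).


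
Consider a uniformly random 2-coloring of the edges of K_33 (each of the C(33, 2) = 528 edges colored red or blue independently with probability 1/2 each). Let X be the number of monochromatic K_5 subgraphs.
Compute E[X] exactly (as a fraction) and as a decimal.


Let X = Σ_S X_S over the C(33, 5) = 237336 subsets S of size 5, where X_S = 1 if the K_5 on S is monochromatic.
For a fixed S, the K_5 on S has C(5, 2) = 10 edges. P[all 10 edges red] = (1/2)^10, and likewise for blue, so P[monochromatic] = 2·(1/2)^10 = 2^{1 − 10} = 1/512.
By linearity of expectation: E[X] = C(33, 5) · 2^{1 − 10} = 237336 · 1/512 = 29667/64.
Numerically: E[X] ≈ 463.54688.

E[X] = C(33,5)·2^(1−C(5,2)) = 29667/64 ≈ 463.54688.


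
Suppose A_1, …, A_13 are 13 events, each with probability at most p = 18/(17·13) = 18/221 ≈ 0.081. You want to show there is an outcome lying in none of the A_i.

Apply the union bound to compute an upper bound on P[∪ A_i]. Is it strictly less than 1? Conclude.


Union bound: P[∪_{i=1}^{13} A_i] ≤ Σ_i P[A_i] ≤ 13·p = 13·(18/221) = 18/17.
Numerically: 18/17 ≈ 1.059.
Is 18/17 < 1? NO.
Since the bound 18/17 is ≥ 1, the union bound is uninformative here; it does NOT by itself certify existence.

13·p = 18/17 ≈ 1.059; existence NOT certified by the union bound.


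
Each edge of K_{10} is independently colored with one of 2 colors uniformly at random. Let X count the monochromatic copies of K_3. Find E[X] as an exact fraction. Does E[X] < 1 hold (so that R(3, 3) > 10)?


E[X] = C(10, 3) · 2^{1 − 3} = 120 · 2^{−2} = 120/4.
As a reduced fraction: E[X] = 30 ≈ 30.0000.
Is E[X] < 1? NO.
Since E[X] ≥ 1, the first-moment bound is inconclusive at n = 10; it does NOT by itself certify R(3, 3) > 10.

E[X] = 30 ≈ 30.0000; E[X] ≥ 1; first-moment method inconclusive here.


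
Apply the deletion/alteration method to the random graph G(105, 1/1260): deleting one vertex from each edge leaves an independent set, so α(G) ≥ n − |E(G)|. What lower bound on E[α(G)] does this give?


E[|E(G)|] = C(105, 2)·p = 5460 · (1/1260) = 13/3.
E[α(G)] ≥ n − E[|E(G)|] = 105 − 13/3 = 302/3.
Numerically: ≈ 100.66667.
(This is only a lower bound; the true E[α(G)] may be larger.)

E[α(G)] ≥ 302/3 ≈ 100.66667.
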